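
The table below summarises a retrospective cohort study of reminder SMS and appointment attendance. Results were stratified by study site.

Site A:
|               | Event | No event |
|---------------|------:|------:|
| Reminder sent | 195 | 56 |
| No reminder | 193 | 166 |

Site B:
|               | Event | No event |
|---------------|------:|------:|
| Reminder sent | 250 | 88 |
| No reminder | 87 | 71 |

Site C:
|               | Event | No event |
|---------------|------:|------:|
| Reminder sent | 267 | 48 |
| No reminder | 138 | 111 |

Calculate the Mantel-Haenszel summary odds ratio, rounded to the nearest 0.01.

OR_MH = Σ(aᵢdᵢ/nᵢ) / Σ(bᵢcᵢ/nᵢ), where nᵢ is the stratum total.
Stratum 1 (Site A): n = 610; a·d/n = 195·166/610 = 53.0656; b·c/n = 56·193/610 = 17.7180
Stratum 2 (Site B): n = 496; a·d/n = 250·71/496 = 35.7863; b·c/n = 88·87/496 = 15.4355
Stratum 3 (Site C): n = 564; a·d/n = 267·111/564 = 52.5479; b·c/n = 48·138/564 = 11.7447
OR_MH = (53.0656 + 35.7863 + 52.5479) / (17.7180 + 15.4355 + 11.7447) = 141.3997 / 44.8982 = 3.14934

3.15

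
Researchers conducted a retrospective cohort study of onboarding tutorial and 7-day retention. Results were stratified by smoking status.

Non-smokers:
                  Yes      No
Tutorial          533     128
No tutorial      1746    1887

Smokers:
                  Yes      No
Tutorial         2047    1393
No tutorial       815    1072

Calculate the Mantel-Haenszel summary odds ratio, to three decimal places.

2.437

OR_MH = Σ(aᵢdᵢ/nᵢ) / Σ(bᵢcᵢ/nᵢ), where nᵢ is the stratum total.
Stratum 1 (Non-smokers): n = 4294; a·d/n = 533·1887/4294 = 234.2271; b·c/n = 128·1746/4294 = 52.0466
Stratum 2 (Smokers): n = 5327; a·d/n = 2047·1072/5327 = 411.9362; b·c/n = 1393·815/5327 = 213.1209
OR_MH = (234.2271 + 411.9362) / (52.0466 + 213.1209) = 646.1632 / 265.1675 = 2.43681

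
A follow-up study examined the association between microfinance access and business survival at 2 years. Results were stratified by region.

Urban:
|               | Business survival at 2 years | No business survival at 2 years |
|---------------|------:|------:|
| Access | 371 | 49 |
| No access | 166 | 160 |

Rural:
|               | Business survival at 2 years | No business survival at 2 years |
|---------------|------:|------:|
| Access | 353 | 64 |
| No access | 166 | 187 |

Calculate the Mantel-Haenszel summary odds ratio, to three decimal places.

OR_MH = Σ(aᵢdᵢ/nᵢ) / Σ(bᵢcᵢ/nᵢ), where nᵢ is the stratum total.
Stratum 1 (Urban): n = 746; a·d/n = 371·160/746 = 79.5710; b·c/n = 49·166/746 = 10.9035
Stratum 2 (Rural): n = 770; a·d/n = 353·187/770 = 85.7286; b·c/n = 64·166/770 = 13.7974
OR_MH = (79.5710 + 85.7286) / (10.9035 + 13.7974) = 165.2996 / 24.7009 = 6.69205

6.692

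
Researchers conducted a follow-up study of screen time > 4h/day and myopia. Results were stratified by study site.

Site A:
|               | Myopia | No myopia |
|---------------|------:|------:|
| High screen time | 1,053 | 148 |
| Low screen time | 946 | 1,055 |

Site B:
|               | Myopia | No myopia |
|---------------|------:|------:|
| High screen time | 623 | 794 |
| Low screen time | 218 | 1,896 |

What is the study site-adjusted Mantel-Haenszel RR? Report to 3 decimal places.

RR_MH = Σ(aᵢ·n₀ᵢ/nᵢ) / Σ(cᵢ·n₁ᵢ/nᵢ), with n₁ᵢ = aᵢ+bᵢ (exposed), n₀ᵢ = cᵢ+dᵢ (unexposed), nᵢ = n₁ᵢ+n₀ᵢ.
Stratum 1 (Site A): n₁ = 1201, n₀ = 2001, n = 3202; a·n₀/n = 1053·2001/3202 = 658.0428; c·n₁/n = 946·1201/3202 = 354.8239
Stratum 2 (Site B): n₁ = 1417, n₀ = 2114, n = 3531; a·n₀/n = 623·2114/3531 = 372.9884; c·n₁/n = 218·1417/3531 = 87.4840
RR_MH = (658.0428 + 372.9884) / (354.8239 + 87.4840) = 1031.0312 / 442.3079 = 2.33103

2.331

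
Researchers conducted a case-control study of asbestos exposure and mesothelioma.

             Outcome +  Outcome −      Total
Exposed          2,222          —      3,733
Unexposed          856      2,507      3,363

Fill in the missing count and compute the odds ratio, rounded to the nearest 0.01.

The missing cell is in the exposed row: 3733 − 2222 = 1511.
So a = 2222, b = 1511, c = 856, d = 2507.
OR = (a·d)/(b·c) = (2222 × 2507) / (1511 × 856) = 5570554 / 1293416 = 4.30685

4.31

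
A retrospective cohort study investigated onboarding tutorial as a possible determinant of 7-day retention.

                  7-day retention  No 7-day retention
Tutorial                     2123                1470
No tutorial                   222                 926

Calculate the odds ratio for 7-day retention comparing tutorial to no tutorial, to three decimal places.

Cells: a = 2123, b = 1470, c = 222, d = 926.
OR = (a·d)/(b·c) = (2123 × 926) / (1470 × 222) = 1965898 / 326340 = 6.02408
The odds of 7-day retention are about 6.02 times as high in the tutorial group.

6.024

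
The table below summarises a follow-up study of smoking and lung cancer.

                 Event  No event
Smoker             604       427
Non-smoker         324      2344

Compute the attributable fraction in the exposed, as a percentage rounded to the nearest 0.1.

79.3

Cells: a = 604, b = 427, c = 324, d = 2344.
Risk in exposed = 604/1031 = 0.58584; risk in unexposed = 324/2668 = 0.12144.
RR = 0.58584/0.12144 = 4.82413
AR% = (RR − 1)/RR × 100 = (4.82413 − 1)/4.82413 × 100 = 79.2709%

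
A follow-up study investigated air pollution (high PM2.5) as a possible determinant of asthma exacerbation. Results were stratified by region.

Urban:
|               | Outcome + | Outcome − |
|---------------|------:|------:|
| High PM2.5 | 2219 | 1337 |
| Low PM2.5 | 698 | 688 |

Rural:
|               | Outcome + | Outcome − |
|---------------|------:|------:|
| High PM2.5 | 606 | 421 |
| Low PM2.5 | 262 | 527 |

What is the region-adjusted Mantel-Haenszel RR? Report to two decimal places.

RR_MH = Σ(aᵢ·n₀ᵢ/nᵢ) / Σ(cᵢ·n₁ᵢ/nᵢ), with n₁ᵢ = aᵢ+bᵢ (exposed), n₀ᵢ = cᵢ+dᵢ (unexposed), nᵢ = n₁ᵢ+n₀ᵢ.
Stratum 1 (Urban): n₁ = 3556, n₀ = 1386, n = 4942; a·n₀/n = 2219·1386/4942 = 622.3258; c·n₁/n = 698·3556/4942 = 502.2436
Stratum 2 (Rural): n₁ = 1027, n₀ = 789, n = 1816; a·n₀/n = 606·789/1816 = 263.2896; c·n₁/n = 262·1027/1816 = 148.1685
RR_MH = (622.3258 + 263.2896) / (502.2436 + 148.1685) = 885.6154 / 650.4121 = 1.36162

1.36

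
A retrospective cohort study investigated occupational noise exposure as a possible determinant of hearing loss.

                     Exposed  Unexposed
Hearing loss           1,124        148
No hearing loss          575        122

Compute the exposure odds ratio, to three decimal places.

1.611

Reading the table with exposure as columns: a = 1124 (Exposed, case), b = 575 (Exposed, non-case), c = 148 (Unexposed, case), d = 122.
OR = (a·d)/(b·c) = (1124 × 122) / (575 × 148) = 137128 / 85100 = 1.61137
The odds of hearing loss are about 1.61 times as high in the exposed group.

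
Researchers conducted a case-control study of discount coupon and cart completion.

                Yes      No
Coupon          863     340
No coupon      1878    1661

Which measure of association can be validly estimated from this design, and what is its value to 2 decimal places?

2.24

Cells: a = 863, b = 340, c = 1878, d = 1661.
This is a case-control study: participants were sampled on outcome status, so risks in the source population cannot be estimated directly — relative risk is not valid here. The odds ratio is the appropriate measure.
OR = (a·d)/(b·c) = (863 × 1661) / (340 × 1878) = 1433443 / 638520 = 2.24495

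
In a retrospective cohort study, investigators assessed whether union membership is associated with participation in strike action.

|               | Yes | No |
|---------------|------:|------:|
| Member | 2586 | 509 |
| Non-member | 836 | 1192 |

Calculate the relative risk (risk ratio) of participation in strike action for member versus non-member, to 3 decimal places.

Cells: a = 2586, b = 509, c = 836, d = 1192.
Risk in exposed = 2586/3095 = 0.83554; risk in unexposed = 836/2028 = 0.41223.
RR = 0.83554 / 0.41223 = 2.02689
The risk among the exposed is 2.03 times that among the unexposed.

2.027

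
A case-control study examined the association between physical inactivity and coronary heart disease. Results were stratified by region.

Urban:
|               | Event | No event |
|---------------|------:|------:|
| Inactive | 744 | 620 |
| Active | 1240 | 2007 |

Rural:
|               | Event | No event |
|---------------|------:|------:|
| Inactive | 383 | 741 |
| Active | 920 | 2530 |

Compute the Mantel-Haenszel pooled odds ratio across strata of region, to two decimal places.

1.70

OR_MH = Σ(aᵢdᵢ/nᵢ) / Σ(bᵢcᵢ/nᵢ), where nᵢ is the stratum total.
Stratum 1 (Urban): n = 4611; a·d/n = 744·2007/4611 = 323.8360; b·c/n = 620·1240/4611 = 166.7317
Stratum 2 (Rural): n = 4574; a·d/n = 383·2530/4574 = 211.8474; b·c/n = 741·920/4574 = 149.0424
OR_MH = (323.8360 + 211.8474) / (166.7317 + 149.0424) = 535.6834 / 315.7741 = 1.69641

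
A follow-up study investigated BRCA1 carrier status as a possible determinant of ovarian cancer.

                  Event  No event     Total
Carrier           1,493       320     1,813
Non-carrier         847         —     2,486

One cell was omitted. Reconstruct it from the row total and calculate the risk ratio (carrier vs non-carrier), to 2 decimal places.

The missing cell is in the unexposed row: 2486 − 847 = 1639.
So a = 1493, b = 320, c = 847, d = 1639.
RR = [a/(a+b)] / [c/(c+d)] = (1493/1813) / (847/2486) = 0.82350/0.34071 = 2.41702

2.42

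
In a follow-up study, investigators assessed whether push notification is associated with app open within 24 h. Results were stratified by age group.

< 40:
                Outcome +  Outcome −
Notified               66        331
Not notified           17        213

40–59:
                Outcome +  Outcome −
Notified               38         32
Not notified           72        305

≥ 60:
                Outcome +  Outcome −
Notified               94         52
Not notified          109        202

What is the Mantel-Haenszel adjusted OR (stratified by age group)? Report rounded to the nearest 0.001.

OR_MH = Σ(aᵢdᵢ/nᵢ) / Σ(bᵢcᵢ/nᵢ), where nᵢ is the stratum total.
Stratum 1 (< 40): n = 627; a·d/n = 66·213/627 = 22.4211; b·c/n = 331·17/627 = 8.9745
Stratum 2 (40–59): n = 447; a·d/n = 38·305/447 = 25.9284; b·c/n = 32·72/447 = 5.1544
Stratum 3 (≥ 60): n = 457; a·d/n = 94·202/457 = 41.5492; b·c/n = 52·109/457 = 12.4026
OR_MH = (22.4211 + 25.9284 + 41.5492) / (8.9745 + 5.1544 + 12.4026) = 89.8987 / 26.5315 = 3.38838

3.388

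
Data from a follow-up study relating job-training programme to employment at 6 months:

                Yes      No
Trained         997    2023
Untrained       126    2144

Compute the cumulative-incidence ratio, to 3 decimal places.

Cells: a = 997, b = 2023, c = 126, d = 2144.
Risk in exposed = 997/3020 = 0.33013; risk in unexposed = 126/2270 = 0.05551.
RR = 0.33013 / 0.05551 = 5.94762
The risk among the exposed is 5.95 times that among the unexposed.

5.948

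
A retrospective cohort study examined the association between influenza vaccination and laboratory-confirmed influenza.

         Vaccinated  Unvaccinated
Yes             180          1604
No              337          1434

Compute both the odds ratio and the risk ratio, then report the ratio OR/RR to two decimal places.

Reading the table with exposure as columns: a = 180 (Vaccinated, case), b = 337 (Vaccinated, non-case), c = 1604 (Unvaccinated, case), d = 1434.
OR = (180·1434)/(337·1604) = 258120/540548 = 0.47752
Risk in exposed = 180/517 = 0.34816; risk in unexposed = 1604/3038 = 0.52798; RR = 0.65942
OR/RR = 0.47752 / 0.65942 = 0.72414
The outcome is not rare, so the OR lies further from 1 than the RR.

0.72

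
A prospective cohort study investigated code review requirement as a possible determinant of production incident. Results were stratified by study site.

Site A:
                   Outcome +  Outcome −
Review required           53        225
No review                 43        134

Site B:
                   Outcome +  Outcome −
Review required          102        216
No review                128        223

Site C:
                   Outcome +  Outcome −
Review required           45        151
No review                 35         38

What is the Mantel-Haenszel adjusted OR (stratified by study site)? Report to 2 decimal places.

0.68

OR_MH = Σ(aᵢdᵢ/nᵢ) / Σ(bᵢcᵢ/nᵢ), where nᵢ is the stratum total.
Stratum 1 (Site A): n = 455; a·d/n = 53·134/455 = 15.6088; b·c/n = 225·43/455 = 21.2637
Stratum 2 (Site B): n = 669; a·d/n = 102·223/669 = 34.0000; b·c/n = 216·128/669 = 41.3274
Stratum 3 (Site C): n = 269; a·d/n = 45·38/269 = 6.3569; b·c/n = 151·35/269 = 19.6468
OR_MH = (15.6088 + 34.0000 + 6.3569) / (21.2637 + 41.3274 + 19.6468) = 55.9657 / 82.2379 = 0.68053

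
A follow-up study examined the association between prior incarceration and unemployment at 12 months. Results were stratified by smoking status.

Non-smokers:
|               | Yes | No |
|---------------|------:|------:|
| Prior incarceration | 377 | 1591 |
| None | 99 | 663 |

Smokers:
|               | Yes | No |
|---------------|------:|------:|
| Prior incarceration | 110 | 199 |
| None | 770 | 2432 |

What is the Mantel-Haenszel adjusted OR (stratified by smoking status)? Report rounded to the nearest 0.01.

OR_MH = Σ(aᵢdᵢ/nᵢ) / Σ(bᵢcᵢ/nᵢ), where nᵢ is the stratum total.
Stratum 1 (Non-smokers): n = 2730; a·d/n = 377·663/2730 = 91.5571; b·c/n = 1591·99/2730 = 57.6956
Stratum 2 (Smokers): n = 3511; a·d/n = 110·2432/3511 = 76.1948; b·c/n = 199·770/3511 = 43.6428
OR_MH = (91.5571 + 76.1948) / (57.6956 + 43.6428) = 167.7520 / 101.3384 = 1.65536

1.66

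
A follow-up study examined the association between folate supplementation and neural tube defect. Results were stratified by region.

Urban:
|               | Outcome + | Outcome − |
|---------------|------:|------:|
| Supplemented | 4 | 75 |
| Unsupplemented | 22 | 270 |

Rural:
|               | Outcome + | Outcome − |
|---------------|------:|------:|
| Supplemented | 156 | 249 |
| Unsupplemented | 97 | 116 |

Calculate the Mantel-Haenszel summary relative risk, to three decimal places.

RR_MH = Σ(aᵢ·n₀ᵢ/nᵢ) / Σ(cᵢ·n₁ᵢ/nᵢ), with n₁ᵢ = aᵢ+bᵢ (exposed), n₀ᵢ = cᵢ+dᵢ (unexposed), nᵢ = n₁ᵢ+n₀ᵢ.
Stratum 1 (Urban): n₁ = 79, n₀ = 292, n = 371; a·n₀/n = 4·292/371 = 3.1482; c·n₁/n = 22·79/371 = 4.6846
Stratum 2 (Rural): n₁ = 405, n₀ = 213, n = 618; a·n₀/n = 156·213/618 = 53.7670; c·n₁/n = 97·405/618 = 63.5680
RR_MH = (3.1482 + 53.7670) / (4.6846 + 63.5680) = 56.9152 / 68.2526 = 0.83389

0.834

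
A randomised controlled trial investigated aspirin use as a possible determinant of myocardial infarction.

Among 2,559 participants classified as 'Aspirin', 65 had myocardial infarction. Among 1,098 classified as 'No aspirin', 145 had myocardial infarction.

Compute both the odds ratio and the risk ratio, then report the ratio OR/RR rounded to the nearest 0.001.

0.891

From the description: a = 65, b = 2494, c = 145, d = 953.
OR = (65·953)/(2494·145) = 61945/361630 = 0.17129
Risk in exposed = 65/2559 = 0.02540; risk in unexposed = 145/1098 = 0.13206; RR = 0.19234
OR/RR = 0.17129 / 0.19234 = 0.89056
The outcome is not rare, so the OR lies further from 1 than the RR.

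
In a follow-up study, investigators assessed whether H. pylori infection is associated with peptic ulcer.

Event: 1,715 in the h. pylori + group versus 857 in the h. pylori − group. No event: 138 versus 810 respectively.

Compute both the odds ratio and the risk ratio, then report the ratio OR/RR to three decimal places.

6.524

From the description: a = 1715, b = 138, c = 857, d = 810.
OR = (1715·810)/(138·857) = 1389150/118266 = 11.74598
Risk in exposed = 1715/1853 = 0.92553; risk in unexposed = 857/1667 = 0.51410; RR = 1.80029
OR/RR = 11.74598 / 1.80029 = 6.52448
The outcome is not rare, so the OR lies further from 1 than the RR.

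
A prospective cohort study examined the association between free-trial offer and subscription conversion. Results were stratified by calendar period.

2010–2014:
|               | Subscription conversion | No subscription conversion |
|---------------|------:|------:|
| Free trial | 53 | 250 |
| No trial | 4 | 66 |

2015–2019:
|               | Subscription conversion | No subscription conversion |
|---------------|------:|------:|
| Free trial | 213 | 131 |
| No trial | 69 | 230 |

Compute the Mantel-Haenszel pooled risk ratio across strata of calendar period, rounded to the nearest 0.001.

2.714

RR_MH = Σ(aᵢ·n₀ᵢ/nᵢ) / Σ(cᵢ·n₁ᵢ/nᵢ), with n₁ᵢ = aᵢ+bᵢ (exposed), n₀ᵢ = cᵢ+dᵢ (unexposed), nᵢ = n₁ᵢ+n₀ᵢ.
Stratum 1 (2010–2014): n₁ = 303, n₀ = 70, n = 373; a·n₀/n = 53·70/373 = 9.9464; c·n₁/n = 4·303/373 = 3.2493
Stratum 2 (2015–2019): n₁ = 344, n₀ = 299, n = 643; a·n₀/n = 213·299/643 = 99.0467; c·n₁/n = 69·344/643 = 36.9145
RR_MH = (9.9464 + 99.0467) / (3.2493 + 36.9145) = 108.9930 / 40.1638 = 2.71371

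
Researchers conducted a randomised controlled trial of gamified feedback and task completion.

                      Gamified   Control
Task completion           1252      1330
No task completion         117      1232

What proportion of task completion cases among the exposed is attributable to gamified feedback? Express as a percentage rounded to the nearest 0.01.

Reading the table with exposure as columns: a = 1252 (Gamified, case), b = 117 (Gamified, non-case), c = 1330 (Control, case), d = 1232.
Risk in exposed = 1252/1369 = 0.91454; risk in unexposed = 1330/2562 = 0.51913.
RR = 0.91454/0.51913 = 1.76169
AR% = (RR − 1)/RR × 100 = (1.76169 − 1)/1.76169 × 100 = 43.2362%

43.24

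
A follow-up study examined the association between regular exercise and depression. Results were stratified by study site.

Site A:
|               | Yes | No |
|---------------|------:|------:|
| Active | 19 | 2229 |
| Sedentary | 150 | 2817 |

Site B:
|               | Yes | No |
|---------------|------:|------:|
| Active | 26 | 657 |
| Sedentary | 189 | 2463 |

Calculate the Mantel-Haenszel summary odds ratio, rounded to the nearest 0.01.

OR_MH = Σ(aᵢdᵢ/nᵢ) / Σ(bᵢcᵢ/nᵢ), where nᵢ is the stratum total.
Stratum 1 (Site A): n = 5215; a·d/n = 19·2817/5215 = 10.2633; b·c/n = 2229·150/5215 = 64.1131
Stratum 2 (Site B): n = 3335; a·d/n = 26·2463/3335 = 19.2018; b·c/n = 657·189/3335 = 37.2333
OR_MH = (10.2633 + 19.2018) / (64.1131 + 37.2333) = 29.4651 / 101.3464 = 0.29074

0.29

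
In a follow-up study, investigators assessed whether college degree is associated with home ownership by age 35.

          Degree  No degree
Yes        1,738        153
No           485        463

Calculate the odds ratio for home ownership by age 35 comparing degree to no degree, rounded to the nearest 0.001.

Reading the table with exposure as columns: a = 1738 (Degree, case), b = 485 (Degree, non-case), c = 153 (No degree, case), d = 463.
OR = (a·d)/(b·c) = (1738 × 463) / (485 × 153) = 804694 / 74205 = 10.84420
The odds of home ownership by age 35 are about 10.84 times as high in the degree group.

10.844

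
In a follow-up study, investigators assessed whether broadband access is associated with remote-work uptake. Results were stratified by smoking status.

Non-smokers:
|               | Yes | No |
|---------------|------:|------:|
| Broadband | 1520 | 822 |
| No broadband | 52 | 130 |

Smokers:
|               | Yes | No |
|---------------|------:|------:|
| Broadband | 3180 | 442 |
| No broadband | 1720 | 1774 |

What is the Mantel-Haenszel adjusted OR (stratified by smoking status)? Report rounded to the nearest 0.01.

OR_MH = Σ(aᵢdᵢ/nᵢ) / Σ(bᵢcᵢ/nᵢ), where nᵢ is the stratum total.
Stratum 1 (Non-smokers): n = 2524; a·d/n = 1520·130/2524 = 78.2884; b·c/n = 822·52/2524 = 16.9350
Stratum 2 (Smokers): n = 7116; a·d/n = 3180·1774/7116 = 792.7656; b·c/n = 442·1720/7116 = 106.8353
OR_MH = (78.2884 + 792.7656) / (16.9350 + 106.8353) = 871.0540 / 123.7703 = 7.03766

7.04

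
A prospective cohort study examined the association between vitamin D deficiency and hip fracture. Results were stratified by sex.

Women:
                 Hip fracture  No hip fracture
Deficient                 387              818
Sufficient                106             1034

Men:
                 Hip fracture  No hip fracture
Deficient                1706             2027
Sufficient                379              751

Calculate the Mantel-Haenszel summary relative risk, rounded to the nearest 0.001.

RR_MH = Σ(aᵢ·n₀ᵢ/nᵢ) / Σ(cᵢ·n₁ᵢ/nᵢ), with n₁ᵢ = aᵢ+bᵢ (exposed), n₀ᵢ = cᵢ+dᵢ (unexposed), nᵢ = n₁ᵢ+n₀ᵢ.
Stratum 1 (Women): n₁ = 1205, n₀ = 1140, n = 2345; a·n₀/n = 387·1140/2345 = 188.1365; c·n₁/n = 106·1205/2345 = 54.4691
Stratum 2 (Men): n₁ = 3733, n₀ = 1130, n = 4863; a·n₀/n = 1706·1130/4863 = 396.4178; c·n₁/n = 379·3733/4863 = 290.9330
RR_MH = (188.1365 + 396.4178) / (54.4691 + 290.9330) = 584.5543 / 345.4020 = 1.69239

1.692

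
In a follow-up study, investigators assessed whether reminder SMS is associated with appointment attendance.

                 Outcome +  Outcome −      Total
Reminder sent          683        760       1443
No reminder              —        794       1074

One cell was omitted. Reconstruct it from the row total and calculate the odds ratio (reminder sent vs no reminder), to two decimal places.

2.55

The missing cell is in the unexposed row: 1074 − 794 = 280.
So a = 683, b = 760, c = 280, d = 794.
OR = (a·d)/(b·c) = (683 × 794) / (760 × 280) = 542302 / 212800 = 2.54841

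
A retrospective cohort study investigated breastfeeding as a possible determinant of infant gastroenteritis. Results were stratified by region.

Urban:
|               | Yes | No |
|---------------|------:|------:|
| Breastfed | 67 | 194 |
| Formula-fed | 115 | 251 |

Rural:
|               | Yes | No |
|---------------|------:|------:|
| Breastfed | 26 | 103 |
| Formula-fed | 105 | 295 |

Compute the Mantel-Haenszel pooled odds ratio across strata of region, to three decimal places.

OR_MH = Σ(aᵢdᵢ/nᵢ) / Σ(bᵢcᵢ/nᵢ), where nᵢ is the stratum total.
Stratum 1 (Urban): n = 627; a·d/n = 67·251/627 = 26.8214; b·c/n = 194·115/627 = 35.5821
Stratum 2 (Rural): n = 529; a·d/n = 26·295/529 = 14.4991; b·c/n = 103·105/529 = 20.4442
OR_MH = (26.8214 + 14.4991) / (35.5821 + 20.4442) = 41.3204 / 56.0264 = 0.73752

0.738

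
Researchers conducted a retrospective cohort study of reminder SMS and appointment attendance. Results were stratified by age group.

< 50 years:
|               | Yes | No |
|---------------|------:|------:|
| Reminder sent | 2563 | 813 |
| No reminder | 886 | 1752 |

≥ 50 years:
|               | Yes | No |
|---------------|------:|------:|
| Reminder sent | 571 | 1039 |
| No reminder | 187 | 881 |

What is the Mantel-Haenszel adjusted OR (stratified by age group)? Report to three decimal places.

4.859

OR_MH = Σ(aᵢdᵢ/nᵢ) / Σ(bᵢcᵢ/nᵢ), where nᵢ is the stratum total.
Stratum 1 (< 50 years): n = 6014; a·d/n = 2563·1752/6014 = 746.6538; b·c/n = 813·886/6014 = 119.7735
Stratum 2 (≥ 50 years): n = 2678; a·d/n = 571·881/2678 = 187.8458; b·c/n = 1039·187/2678 = 72.5515
OR_MH = (746.6538 + 187.8458) / (119.7735 + 72.5515) = 934.4996 / 192.3251 = 4.85896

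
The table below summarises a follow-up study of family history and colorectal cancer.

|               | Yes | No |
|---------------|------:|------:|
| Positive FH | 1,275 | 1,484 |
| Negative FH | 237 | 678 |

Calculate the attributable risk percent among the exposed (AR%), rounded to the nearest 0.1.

Cells: a = 1275, b = 1484, c = 237, d = 678.
Risk in exposed = 1275/2759 = 0.46212; risk in unexposed = 237/915 = 0.25902.
RR = 0.46212/0.25902 = 1.78415
AR% = (RR − 1)/RR × 100 = (1.78415 − 1)/1.78415 × 100 = 43.9509%

44.0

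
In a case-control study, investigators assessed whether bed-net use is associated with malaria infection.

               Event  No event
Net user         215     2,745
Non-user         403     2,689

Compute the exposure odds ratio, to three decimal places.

Cells: a = 215, b = 2745, c = 403, d = 2689.
OR = (a·d)/(b·c) = (215 × 2689) / (2745 × 403) = 578135 / 1106235 = 0.52261
Exposure is associated with lower odds of malaria infection (OR = 0.52 < 1).

0.523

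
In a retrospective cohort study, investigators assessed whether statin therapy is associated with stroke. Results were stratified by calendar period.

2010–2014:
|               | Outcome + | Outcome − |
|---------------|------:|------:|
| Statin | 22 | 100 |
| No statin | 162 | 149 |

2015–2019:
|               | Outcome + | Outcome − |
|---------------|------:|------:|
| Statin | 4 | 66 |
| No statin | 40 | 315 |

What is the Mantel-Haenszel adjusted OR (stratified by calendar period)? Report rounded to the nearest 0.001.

OR_MH = Σ(aᵢdᵢ/nᵢ) / Σ(bᵢcᵢ/nᵢ), where nᵢ is the stratum total.
Stratum 1 (2010–2014): n = 433; a·d/n = 22·149/433 = 7.5704; b·c/n = 100·162/433 = 37.4134
Stratum 2 (2015–2019): n = 425; a·d/n = 4·315/425 = 2.9647; b·c/n = 66·40/425 = 6.2118
OR_MH = (7.5704 + 2.9647) / (37.4134 + 6.2118) = 10.5351 / 43.6252 = 0.24149

0.241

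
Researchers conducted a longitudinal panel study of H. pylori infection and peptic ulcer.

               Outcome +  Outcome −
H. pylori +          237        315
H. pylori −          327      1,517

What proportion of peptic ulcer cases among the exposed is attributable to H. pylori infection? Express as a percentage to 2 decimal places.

58.70

Cells: a = 237, b = 315, c = 327, d = 1517.
Risk in exposed = 237/552 = 0.42935; risk in unexposed = 327/1844 = 0.17733.
RR = 0.42935/0.17733 = 2.42115
AR% = (RR − 1)/RR × 100 = (2.42115 − 1)/2.42115 × 100 = 58.6974%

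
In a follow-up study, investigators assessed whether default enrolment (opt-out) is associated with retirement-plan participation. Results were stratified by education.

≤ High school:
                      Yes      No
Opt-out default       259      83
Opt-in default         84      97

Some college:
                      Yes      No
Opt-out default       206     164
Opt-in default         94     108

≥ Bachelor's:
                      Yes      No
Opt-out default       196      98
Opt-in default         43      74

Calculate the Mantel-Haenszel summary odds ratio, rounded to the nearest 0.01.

OR_MH = Σ(aᵢdᵢ/nᵢ) / Σ(bᵢcᵢ/nᵢ), where nᵢ is the stratum total.
Stratum 1 (≤ High school): n = 523; a·d/n = 259·97/523 = 48.0363; b·c/n = 83·84/523 = 13.3308
Stratum 2 (Some college): n = 572; a·d/n = 206·108/572 = 38.8951; b·c/n = 164·94/572 = 26.9510
Stratum 3 (≥ Bachelor's): n = 411; a·d/n = 196·74/411 = 35.2895; b·c/n = 98·43/411 = 10.2530
OR_MH = (48.0363 + 38.8951 + 35.2895) / (13.3308 + 26.9510 + 10.2530) = 122.2210 / 50.5349 = 2.41855

2.42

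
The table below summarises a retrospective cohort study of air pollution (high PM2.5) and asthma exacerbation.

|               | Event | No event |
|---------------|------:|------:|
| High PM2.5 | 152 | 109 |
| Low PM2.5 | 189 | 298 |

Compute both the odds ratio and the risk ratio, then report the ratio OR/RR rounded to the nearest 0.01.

Cells: a = 152, b = 109, c = 189, d = 298.
OR = (152·298)/(109·189) = 45296/20601 = 2.19873
Risk in exposed = 152/261 = 0.58238; risk in unexposed = 189/487 = 0.38809; RR = 1.50062
OR/RR = 2.19873 / 1.50062 = 1.46521
The outcome is not rare, so the OR lies further from 1 than the RR.

1.47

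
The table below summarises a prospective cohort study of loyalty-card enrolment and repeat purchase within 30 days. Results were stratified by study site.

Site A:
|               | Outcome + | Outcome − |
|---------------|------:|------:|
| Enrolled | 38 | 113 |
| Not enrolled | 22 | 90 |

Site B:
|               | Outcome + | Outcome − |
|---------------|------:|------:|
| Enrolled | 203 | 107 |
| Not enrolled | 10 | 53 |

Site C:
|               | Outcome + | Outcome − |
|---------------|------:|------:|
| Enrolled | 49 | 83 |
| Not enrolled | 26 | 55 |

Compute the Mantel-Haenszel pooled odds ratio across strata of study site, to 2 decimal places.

2.43

OR_MH = Σ(aᵢdᵢ/nᵢ) / Σ(bᵢcᵢ/nᵢ), where nᵢ is the stratum total.
Stratum 1 (Site A): n = 263; a·d/n = 38·90/263 = 13.0038; b·c/n = 113·22/263 = 9.4525
Stratum 2 (Site B): n = 373; a·d/n = 203·53/373 = 28.8445; b·c/n = 107·10/373 = 2.8686
Stratum 3 (Site C): n = 213; a·d/n = 49·55/213 = 12.6526; b·c/n = 83·26/213 = 10.1315
OR_MH = (13.0038 + 28.8445 + 12.6526) / (9.4525 + 2.8686 + 10.1315) = 54.5009 / 22.4526 = 2.42738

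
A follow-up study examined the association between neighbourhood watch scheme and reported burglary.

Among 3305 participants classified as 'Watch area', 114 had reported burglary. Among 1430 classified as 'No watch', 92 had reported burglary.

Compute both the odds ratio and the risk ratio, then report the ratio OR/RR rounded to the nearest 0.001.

From the description: a = 114, b = 3191, c = 92, d = 1338.
OR = (114·1338)/(3191·92) = 152532/293572 = 0.51957
Risk in exposed = 114/3305 = 0.03449; risk in unexposed = 92/1430 = 0.06434; RR = 0.53614
OR/RR = 0.51957 / 0.53614 = 0.96909
The outcome is rare in both groups, so OR ≈ RR (ratio near 1).

0.969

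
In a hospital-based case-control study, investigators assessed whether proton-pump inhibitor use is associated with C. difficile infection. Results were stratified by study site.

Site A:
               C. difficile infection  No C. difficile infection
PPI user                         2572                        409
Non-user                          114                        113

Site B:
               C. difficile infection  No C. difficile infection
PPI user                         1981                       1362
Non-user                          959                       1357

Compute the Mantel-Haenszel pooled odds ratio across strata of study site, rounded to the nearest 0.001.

OR_MH = Σ(aᵢdᵢ/nᵢ) / Σ(bᵢcᵢ/nᵢ), where nᵢ is the stratum total.
Stratum 1 (Site A): n = 3208; a·d/n = 2572·113/3208 = 90.5973; b·c/n = 409·114/3208 = 14.5343
Stratum 2 (Site B): n = 5659; a·d/n = 1981·1357/5659 = 475.0339; b·c/n = 1362·959/5659 = 230.8107
OR_MH = (90.5973 + 475.0339) / (14.5343 + 230.8107) = 565.6312 / 245.3450 = 2.30545

2.305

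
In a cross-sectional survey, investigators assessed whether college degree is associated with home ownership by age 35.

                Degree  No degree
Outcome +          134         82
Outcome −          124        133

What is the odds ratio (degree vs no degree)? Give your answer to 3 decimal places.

Reading the table with exposure as columns: a = 134 (Degree, case), b = 124 (Degree, non-case), c = 82 (No degree, case), d = 133.
OR = (a·d)/(b·c) = (134 × 133) / (124 × 82) = 17822 / 10168 = 1.75275
The odds of home ownership by age 35 are about 1.75 times as high in the degree group.

1.753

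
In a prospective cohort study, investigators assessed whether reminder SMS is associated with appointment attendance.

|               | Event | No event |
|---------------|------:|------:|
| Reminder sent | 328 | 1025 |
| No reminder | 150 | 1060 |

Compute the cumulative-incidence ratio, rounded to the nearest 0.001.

1.956

Cells: a = 328, b = 1025, c = 150, d = 1060.
Risk in exposed = 328/1353 = 0.24242; risk in unexposed = 150/1210 = 0.12397.
RR = 0.24242 / 0.12397 = 1.95556
The risk among the exposed is 1.96 times that among the unexposed.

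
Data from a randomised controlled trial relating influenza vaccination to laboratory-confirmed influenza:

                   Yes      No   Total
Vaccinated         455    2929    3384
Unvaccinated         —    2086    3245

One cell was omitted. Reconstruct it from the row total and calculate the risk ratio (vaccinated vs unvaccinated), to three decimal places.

0.376

The missing cell is in the unexposed row: 3245 − 2086 = 1159.
So a = 455, b = 2929, c = 1159, d = 2086.
RR = [a/(a+b)] / [c/(c+d)] = (455/3384) / (1159/3245) = 0.13446/0.35716 = 0.37645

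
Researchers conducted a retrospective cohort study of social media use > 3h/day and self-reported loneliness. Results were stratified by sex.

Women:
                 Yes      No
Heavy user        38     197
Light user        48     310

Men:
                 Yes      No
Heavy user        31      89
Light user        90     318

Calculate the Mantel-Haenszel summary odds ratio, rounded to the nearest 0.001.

OR_MH = Σ(aᵢdᵢ/nᵢ) / Σ(bᵢcᵢ/nᵢ), where nᵢ is the stratum total.
Stratum 1 (Women): n = 593; a·d/n = 38·310/593 = 19.8651; b·c/n = 197·48/593 = 15.9460
Stratum 2 (Men): n = 528; a·d/n = 31·318/528 = 18.6705; b·c/n = 89·90/528 = 15.1705
OR_MH = (19.8651 + 18.6705) / (15.9460 + 15.1705) = 38.5355 / 31.1165 = 1.23843

1.238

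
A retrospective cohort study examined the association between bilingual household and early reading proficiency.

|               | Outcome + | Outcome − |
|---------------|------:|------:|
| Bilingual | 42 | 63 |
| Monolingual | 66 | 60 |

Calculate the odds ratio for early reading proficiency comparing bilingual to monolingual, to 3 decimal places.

0.606

Cells: a = 42, b = 63, c = 66, d = 60.
OR = (a·d)/(b·c) = (42 × 60) / (63 × 66) = 2520 / 4158 = 0.60606
Exposure is associated with lower odds of early reading proficiency (OR = 0.61 < 1).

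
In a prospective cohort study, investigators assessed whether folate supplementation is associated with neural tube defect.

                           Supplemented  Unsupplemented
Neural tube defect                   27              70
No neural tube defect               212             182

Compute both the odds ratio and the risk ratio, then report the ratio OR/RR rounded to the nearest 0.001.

0.814

Reading the table with exposure as columns: a = 27 (Supplemented, case), b = 212 (Supplemented, non-case), c = 70 (Unsupplemented, case), d = 182.
OR = (27·182)/(212·70) = 4914/14840 = 0.33113
Risk in exposed = 27/239 = 0.11297; risk in unexposed = 70/252 = 0.27778; RR = 0.40669
OR/RR = 0.33113 / 0.40669 = 0.81420
The outcome is not rare, so the OR lies further from 1 than the RR.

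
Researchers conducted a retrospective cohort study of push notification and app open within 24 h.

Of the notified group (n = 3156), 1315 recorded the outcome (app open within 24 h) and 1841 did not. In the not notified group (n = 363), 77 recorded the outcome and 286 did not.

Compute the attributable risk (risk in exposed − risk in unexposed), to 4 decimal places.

From the description: a = 1315, b = 1841, c = 77, d = 286.
Risk in exposed = 1315/3156 = 0.416667; risk in unexposed = 77/363 = 0.212121.
Risk difference = 0.416667 − 0.212121 = 0.204545

0.2045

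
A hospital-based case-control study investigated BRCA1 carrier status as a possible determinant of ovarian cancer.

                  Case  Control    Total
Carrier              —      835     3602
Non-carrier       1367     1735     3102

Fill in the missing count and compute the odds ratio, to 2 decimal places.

4.21

The missing cell is in the exposed row: 3602 − 835 = 2767.
So a = 2767, b = 835, c = 1367, d = 1735.
OR = (a·d)/(b·c) = (2767 × 1735) / (835 × 1367) = 4800745 / 1141445 = 4.20585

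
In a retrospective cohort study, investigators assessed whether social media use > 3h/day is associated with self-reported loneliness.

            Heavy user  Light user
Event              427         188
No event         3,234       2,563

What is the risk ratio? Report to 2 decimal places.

Reading the table with exposure as columns: a = 427 (Heavy user, case), b = 3234 (Heavy user, non-case), c = 188 (Light user, case), d = 2563.
Risk in exposed = 427/3661 = 0.11663; risk in unexposed = 188/2751 = 0.06834.
RR = 0.11663 / 0.06834 = 1.70671
The risk among the exposed is 1.71 times that among the unexposed.

1.71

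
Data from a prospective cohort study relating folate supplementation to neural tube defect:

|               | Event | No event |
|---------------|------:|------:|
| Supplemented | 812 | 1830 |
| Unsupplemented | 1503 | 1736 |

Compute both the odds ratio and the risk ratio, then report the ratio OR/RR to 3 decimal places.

Cells: a = 812, b = 1830, c = 1503, d = 1736.
OR = (812·1736)/(1830·1503) = 1409632/2750490 = 0.51250
Risk in exposed = 812/2642 = 0.30734; risk in unexposed = 1503/3239 = 0.46403; RR = 0.66233
OR/RR = 0.51250 / 0.66233 = 0.77379
The outcome is not rare, so the OR lies further from 1 than the RR.

0.774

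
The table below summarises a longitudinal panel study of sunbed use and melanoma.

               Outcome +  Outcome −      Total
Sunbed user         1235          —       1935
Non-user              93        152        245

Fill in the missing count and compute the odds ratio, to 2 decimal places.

2.88

The missing cell is in the exposed row: 1935 − 1235 = 700.
So a = 1235, b = 700, c = 93, d = 152.
OR = (a·d)/(b·c) = (1235 × 152) / (700 × 93) = 187720 / 65100 = 2.88356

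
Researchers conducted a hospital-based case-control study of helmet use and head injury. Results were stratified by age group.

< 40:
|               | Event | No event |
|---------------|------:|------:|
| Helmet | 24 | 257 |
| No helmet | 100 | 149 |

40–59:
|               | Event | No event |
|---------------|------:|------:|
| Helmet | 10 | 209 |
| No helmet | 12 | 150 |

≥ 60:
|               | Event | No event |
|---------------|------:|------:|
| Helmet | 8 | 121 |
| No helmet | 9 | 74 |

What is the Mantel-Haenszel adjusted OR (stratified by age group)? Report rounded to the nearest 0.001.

OR_MH = Σ(aᵢdᵢ/nᵢ) / Σ(bᵢcᵢ/nᵢ), where nᵢ is the stratum total.
Stratum 1 (< 40): n = 530; a·d/n = 24·149/530 = 6.7472; b·c/n = 257·100/530 = 48.4906
Stratum 2 (40–59): n = 381; a·d/n = 10·150/381 = 3.9370; b·c/n = 209·12/381 = 6.5827
Stratum 3 (≥ 60): n = 212; a·d/n = 8·74/212 = 2.7925; b·c/n = 121·9/212 = 5.1368
OR_MH = (6.7472 + 3.9370 + 2.7925) / (48.4906 + 6.5827 + 5.1368) = 13.4766 / 60.2100 = 0.22383

0.224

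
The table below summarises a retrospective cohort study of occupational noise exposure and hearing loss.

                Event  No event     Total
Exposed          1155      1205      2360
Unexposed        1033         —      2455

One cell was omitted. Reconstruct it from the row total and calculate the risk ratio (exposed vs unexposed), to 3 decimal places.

The missing cell is in the unexposed row: 2455 − 1033 = 1422.
So a = 1155, b = 1205, c = 1033, d = 1422.
RR = [a/(a+b)] / [c/(c+d)] = (1155/2360) / (1033/2455) = 0.48941/0.42077 = 1.16311

1.163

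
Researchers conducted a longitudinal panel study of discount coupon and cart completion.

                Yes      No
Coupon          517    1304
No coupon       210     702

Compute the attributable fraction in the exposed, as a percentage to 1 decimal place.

18.9

Cells: a = 517, b = 1304, c = 210, d = 702.
Risk in exposed = 517/1821 = 0.28391; risk in unexposed = 210/912 = 0.23026.
RR = 0.28391/0.23026 = 1.23298
AR% = (RR − 1)/RR × 100 = (1.23298 − 1)/1.23298 × 100 = 18.8957%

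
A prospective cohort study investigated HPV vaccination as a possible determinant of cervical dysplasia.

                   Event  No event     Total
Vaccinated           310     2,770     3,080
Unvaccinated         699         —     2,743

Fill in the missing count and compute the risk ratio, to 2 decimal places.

0.39

The missing cell is in the unexposed row: 2743 − 699 = 2044.
So a = 310, b = 2770, c = 699, d = 2044.
RR = [a/(a+b)] / [c/(c+d)] = (310/3080) / (699/2743) = 0.10065/0.25483 = 0.39497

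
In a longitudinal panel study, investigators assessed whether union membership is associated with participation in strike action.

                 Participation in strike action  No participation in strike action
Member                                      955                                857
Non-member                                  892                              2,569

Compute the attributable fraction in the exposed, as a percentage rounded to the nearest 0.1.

51.1

Cells: a = 955, b = 857, c = 892, d = 2569.
Risk in exposed = 955/1812 = 0.52704; risk in unexposed = 892/3461 = 0.25773.
RR = 0.52704/0.25773 = 2.04495
AR% = (RR − 1)/RR × 100 = (2.04495 − 1)/2.04495 × 100 = 51.0990%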